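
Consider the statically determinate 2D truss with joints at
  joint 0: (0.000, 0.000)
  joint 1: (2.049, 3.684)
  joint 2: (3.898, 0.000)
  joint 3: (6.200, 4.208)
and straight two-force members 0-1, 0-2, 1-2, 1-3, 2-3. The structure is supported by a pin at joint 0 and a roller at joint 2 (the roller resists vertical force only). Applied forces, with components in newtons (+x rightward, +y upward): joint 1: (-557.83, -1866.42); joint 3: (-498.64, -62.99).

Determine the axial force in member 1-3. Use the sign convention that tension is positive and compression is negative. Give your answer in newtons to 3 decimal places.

N=4 nodes, M=5 members, R=3 reactions → 2N=8, M+R=8
member 0 (0-1): L=4.2155, (cx,cy)=(0.4861,0.8739)
member 1 (0-2): L=3.8980, (cx,cy)=(1.0000,0.0000)
member 2 (1-2): L=4.1220, (cx,cy)=(0.4486,-0.8937)
member 3 (1-3): L=4.1839, (cx,cy)=(0.9921,0.1252)
member 4 (2-3): L=4.7965, (cx,cy)=(0.4799,0.8773)
solve A·x = −loads:
  F[0-1] = -2189.7032 N (compression)
  F[0-2] = +7.8699 N (tension)
  F[1-2] = -17.6025 N (compression)
  F[1-3] = -502.5710 N (compression)
  F[2-3] = -0.0543 N (compression)
  Rx@0 = +1056.4700 N
  Ry@0 = +1913.6302 N
  Ry@2 = +15.7798 N

-502.571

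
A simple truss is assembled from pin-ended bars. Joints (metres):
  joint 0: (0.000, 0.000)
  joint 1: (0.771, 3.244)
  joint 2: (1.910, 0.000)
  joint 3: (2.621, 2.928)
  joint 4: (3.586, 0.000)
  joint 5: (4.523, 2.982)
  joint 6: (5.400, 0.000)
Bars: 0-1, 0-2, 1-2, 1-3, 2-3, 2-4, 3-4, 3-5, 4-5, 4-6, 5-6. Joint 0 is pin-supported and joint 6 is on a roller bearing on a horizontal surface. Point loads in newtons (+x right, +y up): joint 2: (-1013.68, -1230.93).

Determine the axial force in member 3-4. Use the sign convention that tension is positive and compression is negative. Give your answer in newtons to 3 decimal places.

N=7 nodes, M=11 members, R=3 reactions → 2N=14, M+R=14
member 0 (0-1): L=3.3344, (cx,cy)=(0.2312,0.9729)
member 1 (0-2): L=1.9100, (cx,cy)=(1.0000,0.0000)
member 2 (1-2): L=3.4381, (cx,cy)=(0.3313,-0.9435)
member 3 (1-3): L=1.8768, (cx,cy)=(0.9857,-0.1684)
member 4 (2-3): L=3.0131, (cx,cy)=(0.2360,0.9718)
member 5 (2-4): L=1.6760, (cx,cy)=(1.0000,0.0000)
member 6 (3-4): L=3.0829, (cx,cy)=(0.3130,-0.9497)
member 7 (3-5): L=1.9028, (cx,cy)=(0.9996,0.0284)
member 8 (4-5): L=3.1257, (cx,cy)=(0.2998,0.9540)
member 9 (4-6): L=1.8140, (cx,cy)=(1.0000,0.0000)
member 10 (5-6): L=3.1083, (cx,cy)=(0.2821,-0.9594)
solve A·x = −loads:
  F[0-1] = -817.7058 N (compression)
  F[0-2] = -824.6031 N (compression)
  F[1-2] = +933.3636 N (tension)
  F[1-3] = -505.5013 N (compression)
  F[2-3] = +360.4512 N (tension)
  F[2-4] = +413.2287 N (tension)
  F[3-4] = -466.4095 N (compression)
  F[3-5] = -267.3433 N (compression)
  F[4-5] = +464.3250 N (tension)
  F[4-6] = +128.0457 N (tension)
  F[5-6] = -453.8230 N (compression)
  Rx@0 = +1013.6800 N
  Ry@0 = +795.5455 N
  Ry@6 = +435.3845 N

-466.410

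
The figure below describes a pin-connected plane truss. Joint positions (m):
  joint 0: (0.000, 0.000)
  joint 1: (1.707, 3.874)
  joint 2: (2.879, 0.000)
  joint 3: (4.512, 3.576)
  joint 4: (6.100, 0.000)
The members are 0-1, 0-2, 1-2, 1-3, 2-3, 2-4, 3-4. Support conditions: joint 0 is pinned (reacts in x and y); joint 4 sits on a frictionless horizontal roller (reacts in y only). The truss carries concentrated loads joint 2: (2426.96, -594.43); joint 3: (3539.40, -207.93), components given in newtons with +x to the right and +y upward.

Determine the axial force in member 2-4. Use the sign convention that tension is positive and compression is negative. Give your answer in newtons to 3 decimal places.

N=5 nodes, M=7 members, R=3 reactions → 2N=10, M+R=10
member 0 (0-1): L=4.2334, (cx,cy)=(0.4032,0.9151)
member 1 (0-2): L=2.8790, (cx,cy)=(1.0000,0.0000)
member 2 (1-2): L=4.0474, (cx,cy)=(0.2896,-0.9572)
member 3 (1-3): L=2.8208, (cx,cy)=(0.9944,-0.1056)
member 4 (2-3): L=3.9312, (cx,cy)=(0.4154,0.9096)
member 5 (2-4): L=3.2210, (cx,cy)=(1.0000,0.0000)
member 6 (3-4): L=3.9127, (cx,cy)=(0.4059,-0.9139)
solve A·x = −loads:
  F[0-1] = +1865.2472 N (tension)
  F[0-2] = +5214.2524 N (tension)
  F[1-2] = -1928.7641 N (compression)
  F[1-3] = +1317.9925 N (tension)
  F[2-3] = +2682.9902 N (tension)
  F[2-4] = +1114.2876 N (tension)
  F[3-4] = -2745.5389 N (compression)
  Rx@0 = -5966.3600 N
  Ry@0 = -1706.8922 N
  Ry@4 = +2509.2522 N

1114.288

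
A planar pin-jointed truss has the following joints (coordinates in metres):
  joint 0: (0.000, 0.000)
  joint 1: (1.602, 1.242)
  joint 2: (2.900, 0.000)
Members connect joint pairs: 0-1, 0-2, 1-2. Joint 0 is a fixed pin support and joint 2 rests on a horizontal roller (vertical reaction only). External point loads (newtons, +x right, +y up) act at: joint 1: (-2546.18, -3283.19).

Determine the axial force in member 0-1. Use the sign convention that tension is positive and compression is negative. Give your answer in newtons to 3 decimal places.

N=3 nodes, M=3 members, R=3 reactions → 2N=6, M+R=6
member 0 (0-1): L=2.0271, (cx,cy)=(0.7903,0.6127)
member 1 (0-2): L=2.9000, (cx,cy)=(1.0000,0.0000)
member 2 (1-2): L=1.7965, (cx,cy)=(0.7225,-0.6913)
solve A·x = −loads:
  F[0-1] = -4178.1210 N (compression)
  F[0-2] = +755.8206 N (tension)
  F[1-2] = -1046.0881 N (compression)
  Rx@0 = +2546.1800 N
  Ry@0 = +2559.9780 N
  Ry@2 = +723.2120 N

-4178.121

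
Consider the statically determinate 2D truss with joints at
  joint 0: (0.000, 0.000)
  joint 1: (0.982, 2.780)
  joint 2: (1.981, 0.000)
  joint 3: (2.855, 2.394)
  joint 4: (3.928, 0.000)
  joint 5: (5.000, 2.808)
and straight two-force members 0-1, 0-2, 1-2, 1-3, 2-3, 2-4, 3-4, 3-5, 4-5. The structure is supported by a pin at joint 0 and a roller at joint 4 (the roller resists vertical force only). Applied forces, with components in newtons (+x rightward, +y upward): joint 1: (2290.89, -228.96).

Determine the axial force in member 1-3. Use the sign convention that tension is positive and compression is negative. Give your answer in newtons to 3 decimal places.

-1296.328

N=6 nodes, M=9 members, R=3 reactions → 2N=12, M+R=12
member 0 (0-1): L=2.9483, (cx,cy)=(0.3331,0.9429)
member 1 (0-2): L=1.9810, (cx,cy)=(1.0000,0.0000)
member 2 (1-2): L=2.9540, (cx,cy)=(0.3382,-0.9411)
member 3 (1-3): L=1.9124, (cx,cy)=(0.9794,-0.2018)
member 4 (2-3): L=2.5486, (cx,cy)=(0.3429,0.9394)
member 5 (2-4): L=1.9470, (cx,cy)=(1.0000,0.0000)
member 6 (3-4): L=2.6235, (cx,cy)=(0.4090,-0.9125)
member 7 (3-5): L=2.1846, (cx,cy)=(0.9819,0.1895)
member 8 (4-5): L=3.0057, (cx,cy)=(0.3567,0.9342)
solve A·x = −loads:
  F[0-1] = +1537.4153 N (tension)
  F[0-2] = +1778.8254 N (tension)
  F[1-2] = -1505.6465 N (compression)
  F[1-3] = -1296.3275 N (compression)
  F[2-3] = +1508.4101 N (tension)
  F[2-4] = +752.3518 N (tension)
  F[3-4] = -1839.4856 N (compression)
  F[3-5] = -0.0000 N (tension)
  F[4-5] = +0.0000 N (tension)
  Rx@0 = -2290.8900 N
  Ry@0 = -1449.6329 N
  Ry@4 = +1678.5929 N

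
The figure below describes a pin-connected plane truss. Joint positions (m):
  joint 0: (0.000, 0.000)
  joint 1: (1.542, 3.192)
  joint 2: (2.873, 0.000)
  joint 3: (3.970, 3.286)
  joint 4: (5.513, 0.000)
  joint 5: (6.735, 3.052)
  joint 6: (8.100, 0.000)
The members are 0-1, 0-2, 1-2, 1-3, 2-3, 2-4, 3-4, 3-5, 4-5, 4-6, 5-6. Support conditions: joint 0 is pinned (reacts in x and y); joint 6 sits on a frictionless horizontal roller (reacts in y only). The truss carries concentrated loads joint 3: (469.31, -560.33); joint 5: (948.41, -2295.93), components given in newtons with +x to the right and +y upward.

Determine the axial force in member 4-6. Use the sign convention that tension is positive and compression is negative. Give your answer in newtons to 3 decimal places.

1221.610

N=7 nodes, M=11 members, R=3 reactions → 2N=14, M+R=14
member 0 (0-1): L=3.5449, (cx,cy)=(0.4350,0.9004)
member 1 (0-2): L=2.8730, (cx,cy)=(1.0000,0.0000)
member 2 (1-2): L=3.4584, (cx,cy)=(0.3849,-0.9230)
member 3 (1-3): L=2.4298, (cx,cy)=(0.9993,0.0387)
member 4 (2-3): L=3.4643, (cx,cy)=(0.3167,0.9485)
member 5 (2-4): L=2.6400, (cx,cy)=(1.0000,0.0000)
member 6 (3-4): L=3.6302, (cx,cy)=(0.4250,-0.9052)
member 7 (3-5): L=2.7749, (cx,cy)=(0.9964,-0.0843)
member 8 (4-5): L=3.2876, (cx,cy)=(0.3717,0.9284)
member 9 (4-6): L=2.5870, (cx,cy)=(1.0000,0.0000)
member 10 (5-6): L=3.3433, (cx,cy)=(0.4083,-0.9129)
solve A·x = −loads:
  F[0-1] = -138.6716 N (compression)
  F[0-2] = +1478.0402 N (tension)
  F[1-2] = +130.6463 N (tension)
  F[1-3] = -110.6838 N (compression)
  F[2-3] = -127.1252 N (compression)
  F[2-4] = +1568.5765 N (tension)
  F[3-4] = -440.6111 N (compression)
  F[3-5] = -434.4363 N (compression)
  F[4-5] = +429.6111 N (tension)
  F[4-6] = +1221.6101 N (tension)
  F[5-6] = -2992.1312 N (compression)
  Rx@0 = -1417.7200 N
  Ry@0 = +124.8651 N
  Ry@6 = +2731.3949 N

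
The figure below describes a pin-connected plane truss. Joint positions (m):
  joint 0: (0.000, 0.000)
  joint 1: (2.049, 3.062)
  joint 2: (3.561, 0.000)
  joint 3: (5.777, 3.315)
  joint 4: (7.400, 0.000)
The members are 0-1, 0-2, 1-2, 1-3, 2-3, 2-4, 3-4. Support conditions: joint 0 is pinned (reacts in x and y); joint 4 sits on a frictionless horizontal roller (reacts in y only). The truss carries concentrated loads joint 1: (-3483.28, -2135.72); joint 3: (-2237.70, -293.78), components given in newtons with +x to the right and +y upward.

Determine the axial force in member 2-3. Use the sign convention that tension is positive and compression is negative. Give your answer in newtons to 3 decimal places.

-2291.833

N=5 nodes, M=7 members, R=3 reactions → 2N=10, M+R=10
member 0 (0-1): L=3.6843, (cx,cy)=(0.5561,0.8311)
member 1 (0-2): L=3.5610, (cx,cy)=(1.0000,0.0000)
member 2 (1-2): L=3.4150, (cx,cy)=(0.4428,-0.8966)
member 3 (1-3): L=3.7366, (cx,cy)=(0.9977,0.0677)
member 4 (2-3): L=3.9875, (cx,cy)=(0.5557,0.8314)
member 5 (2-4): L=3.8390, (cx,cy)=(1.0000,0.0000)
member 6 (3-4): L=3.6910, (cx,cy)=(0.4397,-0.8981)
solve A·x = −loads:
  F[0-1] = -4876.1868 N (compression)
  F[0-2] = -3009.1376 N (compression)
  F[1-2] = +2124.9593 N (tension)
  F[1-3] = -169.7928 N (compression)
  F[2-3] = -2291.8327 N (compression)
  F[2-4] = -794.6303 N (compression)
  F[3-4] = +1807.1268 N (tension)
  Rx@0 = +5720.9800 N
  Ry@0 = +4052.5434 N
  Ry@4 = -1623.0434 N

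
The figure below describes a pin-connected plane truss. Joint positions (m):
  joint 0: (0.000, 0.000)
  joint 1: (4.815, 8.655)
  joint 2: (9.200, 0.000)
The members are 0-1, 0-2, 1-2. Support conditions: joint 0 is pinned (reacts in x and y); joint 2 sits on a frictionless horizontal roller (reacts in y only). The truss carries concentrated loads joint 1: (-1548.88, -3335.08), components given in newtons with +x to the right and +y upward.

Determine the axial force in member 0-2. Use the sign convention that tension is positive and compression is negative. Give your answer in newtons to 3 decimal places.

146.093

N=3 nodes, M=3 members, R=3 reactions → 2N=6, M+R=6
member 0 (0-1): L=9.9042, (cx,cy)=(0.4862,0.8739)
member 1 (0-2): L=9.2000, (cx,cy)=(1.0000,0.0000)
member 2 (1-2): L=9.7024, (cx,cy)=(0.4519,-0.8920)
solve A·x = −loads:
  F[0-1] = -3486.4700 N (compression)
  F[0-2] = +146.0925 N (tension)
  F[1-2] = -323.2505 N (compression)
  Rx@0 = +1548.8800 N
  Ry@0 = +3046.7263 N
  Ry@2 = +288.3537 N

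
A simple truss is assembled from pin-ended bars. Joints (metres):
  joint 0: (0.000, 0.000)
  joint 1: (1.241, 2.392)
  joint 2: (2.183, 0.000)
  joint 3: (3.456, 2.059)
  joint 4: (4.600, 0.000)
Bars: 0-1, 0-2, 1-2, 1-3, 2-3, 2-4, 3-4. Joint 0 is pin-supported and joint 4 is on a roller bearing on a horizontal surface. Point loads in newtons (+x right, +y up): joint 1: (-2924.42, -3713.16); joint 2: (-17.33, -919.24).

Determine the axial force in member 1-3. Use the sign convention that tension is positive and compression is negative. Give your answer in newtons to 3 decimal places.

89.836

N=5 nodes, M=7 members, R=3 reactions → 2N=10, M+R=10
member 0 (0-1): L=2.6948, (cx,cy)=(0.4605,0.8876)
member 1 (0-2): L=2.1830, (cx,cy)=(1.0000,0.0000)
member 2 (1-2): L=2.5708, (cx,cy)=(0.3664,-0.9304)
member 3 (1-3): L=2.2399, (cx,cy)=(0.9889,-0.1487)
member 4 (2-3): L=2.4207, (cx,cy)=(0.5259,0.8506)
member 5 (2-4): L=2.4170, (cx,cy)=(1.0000,0.0000)
member 6 (3-4): L=2.3555, (cx,cy)=(0.4857,-0.8741)
solve A·x = −loads:
  F[0-1] = -5311.9189 N (compression)
  F[0-2] = -495.4894 N (compression)
  F[1-2] = +1062.4955 N (tension)
  F[1-3] = +89.8355 N (tension)
  F[2-3] = -81.5428 N (compression)
  F[2-4] = -45.9562 N (compression)
  F[3-4] = +94.6225 N (tension)
  Rx@0 = +2941.7500 N
  Ry@0 = +4715.1131 N
  Ry@4 = -82.7131 N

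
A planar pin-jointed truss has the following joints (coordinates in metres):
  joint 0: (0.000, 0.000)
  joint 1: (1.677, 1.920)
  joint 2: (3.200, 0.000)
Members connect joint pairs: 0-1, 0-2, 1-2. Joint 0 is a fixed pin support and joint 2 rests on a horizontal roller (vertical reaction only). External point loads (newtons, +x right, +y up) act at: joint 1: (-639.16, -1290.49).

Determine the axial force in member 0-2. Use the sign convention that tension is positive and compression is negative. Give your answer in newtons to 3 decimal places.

N=3 nodes, M=3 members, R=3 reactions → 2N=6, M+R=6
member 0 (0-1): L=2.5493, (cx,cy)=(0.6578,0.7532)
member 1 (0-2): L=3.2000, (cx,cy)=(1.0000,0.0000)
member 2 (1-2): L=2.4507, (cx,cy)=(0.6215,-0.7834)
solve A·x = −loads:
  F[0-1] = -1324.6709 N (compression)
  F[0-2] = +232.2586 N (tension)
  F[1-2] = -373.7335 N (compression)
  Rx@0 = +639.1600 N
  Ry@0 = +997.6886 N
  Ry@2 = +292.8014 N

232.259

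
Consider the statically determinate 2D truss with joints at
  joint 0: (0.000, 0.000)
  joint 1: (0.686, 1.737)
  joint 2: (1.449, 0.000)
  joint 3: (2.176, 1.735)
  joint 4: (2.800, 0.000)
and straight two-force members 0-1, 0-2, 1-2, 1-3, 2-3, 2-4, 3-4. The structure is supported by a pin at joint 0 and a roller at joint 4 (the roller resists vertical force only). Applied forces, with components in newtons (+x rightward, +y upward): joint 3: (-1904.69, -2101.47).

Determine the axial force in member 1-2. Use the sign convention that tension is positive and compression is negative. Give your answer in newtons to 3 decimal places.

N=5 nodes, M=7 members, R=3 reactions → 2N=10, M+R=10
member 0 (0-1): L=1.8676, (cx,cy)=(0.3673,0.9301)
member 1 (0-2): L=1.4490, (cx,cy)=(1.0000,0.0000)
member 2 (1-2): L=1.8972, (cx,cy)=(0.4022,-0.9156)
member 3 (1-3): L=1.4900, (cx,cy)=(1.0000,-0.0013)
member 4 (2-3): L=1.8812, (cx,cy)=(0.3865,0.9223)
member 5 (2-4): L=1.3510, (cx,cy)=(1.0000,0.0000)
member 6 (3-4): L=1.8438, (cx,cy)=(0.3384,-0.9410)
solve A·x = −loads:
  F[0-1] = -1772.4634 N (compression)
  F[0-2] = -1253.6199 N (compression)
  F[1-2] = +1802.6080 N (tension)
  F[1-3] = -1376.0322 N (compression)
  F[2-3] = -1789.4332 N (compression)
  F[2-4] = +162.8927 N (tension)
  F[3-4] = -481.3168 N (compression)
  Rx@0 = +1904.6900 N
  Ry@0 = +1648.5552 N
  Ry@4 = +452.9148 N

1802.608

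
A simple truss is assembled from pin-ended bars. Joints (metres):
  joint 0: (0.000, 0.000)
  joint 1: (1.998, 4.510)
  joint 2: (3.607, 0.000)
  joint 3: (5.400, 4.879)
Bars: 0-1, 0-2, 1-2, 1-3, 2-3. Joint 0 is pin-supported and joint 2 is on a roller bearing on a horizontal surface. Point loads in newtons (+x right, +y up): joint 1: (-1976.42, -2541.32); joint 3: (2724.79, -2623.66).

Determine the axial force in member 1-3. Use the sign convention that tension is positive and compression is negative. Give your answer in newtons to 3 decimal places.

3864.651

N=4 nodes, M=5 members, R=3 reactions → 2N=8, M+R=8
member 0 (0-1): L=4.9328, (cx,cy)=(0.4050,0.9143)
member 1 (0-2): L=3.6070, (cx,cy)=(1.0000,0.0000)
member 2 (1-2): L=4.7884, (cx,cy)=(0.3360,-0.9419)
member 3 (1-3): L=3.4220, (cx,cy)=(0.9942,0.1078)
member 4 (2-3): L=5.1980, (cx,cy)=(0.3449,0.9386)
solve A·x = −loads:
  F[0-1] = +1514.8695 N (tension)
  F[0-2] = +134.7763 N (tension)
  F[1-2] = -3726.2852 N (compression)
  F[1-3] = +3864.6506 N (tension)
  F[2-3] = -3239.2026 N (compression)
  Rx@0 = -748.3700 N
  Ry@0 = -1385.0387 N
  Ry@2 = +6550.0187 N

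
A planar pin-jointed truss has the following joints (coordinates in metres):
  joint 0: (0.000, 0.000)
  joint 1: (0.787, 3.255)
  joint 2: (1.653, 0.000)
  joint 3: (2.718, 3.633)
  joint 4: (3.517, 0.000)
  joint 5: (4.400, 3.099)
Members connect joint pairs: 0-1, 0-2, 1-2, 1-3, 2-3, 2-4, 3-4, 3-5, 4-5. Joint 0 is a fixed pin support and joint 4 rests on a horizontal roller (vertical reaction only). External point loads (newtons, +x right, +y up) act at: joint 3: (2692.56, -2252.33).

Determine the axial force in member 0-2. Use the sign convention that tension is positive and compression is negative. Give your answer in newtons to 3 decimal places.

N=6 nodes, M=9 members, R=3 reactions → 2N=12, M+R=12
member 0 (0-1): L=3.3488, (cx,cy)=(0.2350,0.9720)
member 1 (0-2): L=1.6530, (cx,cy)=(1.0000,0.0000)
member 2 (1-2): L=3.3682, (cx,cy)=(0.2571,-0.9664)
member 3 (1-3): L=1.9676, (cx,cy)=(0.9814,0.1921)
member 4 (2-3): L=3.7859, (cx,cy)=(0.2813,0.9596)
member 5 (2-4): L=1.8640, (cx,cy)=(1.0000,0.0000)
member 6 (3-4): L=3.7198, (cx,cy)=(0.2148,-0.9767)
member 7 (3-5): L=1.7647, (cx,cy)=(0.9531,-0.3026)
member 8 (4-5): L=3.2223, (cx,cy)=(0.2740,0.9617)
solve A·x = −loads:
  F[0-1] = +2335.0771 N (tension)
  F[0-2] = +2143.7929 N (tension)
  F[1-2] = -2126.7127 N (compression)
  F[1-3] = +1116.3558 N (tension)
  F[2-3] = +2141.7057 N (tension)
  F[2-4] = +994.5182 N (tension)
  F[3-4] = -4630.0784 N (compression)
  F[3-5] = -0.0000 N (tension)
  F[4-5] = +0.0000 N (tension)
  Rx@0 = -2692.5600 N
  Ry@0 = -2269.6784 N
  Ry@4 = +4522.0084 N

2143.793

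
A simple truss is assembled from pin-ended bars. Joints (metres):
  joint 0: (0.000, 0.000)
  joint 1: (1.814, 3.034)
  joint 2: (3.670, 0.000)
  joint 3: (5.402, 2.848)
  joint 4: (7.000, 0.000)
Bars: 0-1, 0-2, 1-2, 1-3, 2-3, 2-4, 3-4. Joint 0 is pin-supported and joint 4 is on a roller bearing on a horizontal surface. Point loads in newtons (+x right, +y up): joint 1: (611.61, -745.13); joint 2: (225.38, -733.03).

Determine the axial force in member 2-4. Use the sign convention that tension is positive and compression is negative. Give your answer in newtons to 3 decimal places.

472.724

N=5 nodes, M=7 members, R=3 reactions → 2N=10, M+R=10
member 0 (0-1): L=3.5349, (cx,cy)=(0.5132,0.8583)
member 1 (0-2): L=3.6700, (cx,cy)=(1.0000,0.0000)
member 2 (1-2): L=3.5567, (cx,cy)=(0.5218,-0.8530)
member 3 (1-3): L=3.5928, (cx,cy)=(0.9987,-0.0518)
member 4 (2-3): L=3.3333, (cx,cy)=(0.5196,0.8544)
member 5 (2-4): L=3.3300, (cx,cy)=(1.0000,0.0000)
member 6 (3-4): L=3.2657, (cx,cy)=(0.4893,-0.8721)
solve A·x = −loads:
  F[0-1] = -740.6098 N (compression)
  F[0-2] = +1217.0442 N (tension)
  F[1-2] = -70.2962 N (compression)
  F[1-3] = -956.2634 N (compression)
  F[2-3] = +928.1242 N (tension)
  F[2-4] = +472.7238 N (tension)
  F[3-4] = -966.0624 N (compression)
  Rx@0 = -836.9900 N
  Ry@0 = +635.6585 N
  Ry@4 = +842.5015 N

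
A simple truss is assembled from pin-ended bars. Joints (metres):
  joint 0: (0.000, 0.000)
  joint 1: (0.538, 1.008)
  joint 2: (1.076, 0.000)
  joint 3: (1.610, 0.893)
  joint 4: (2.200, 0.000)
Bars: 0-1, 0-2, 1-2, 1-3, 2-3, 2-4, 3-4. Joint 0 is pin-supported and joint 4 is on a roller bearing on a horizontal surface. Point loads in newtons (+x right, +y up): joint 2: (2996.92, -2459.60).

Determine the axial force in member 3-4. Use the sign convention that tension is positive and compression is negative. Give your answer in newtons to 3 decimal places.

N=5 nodes, M=7 members, R=3 reactions → 2N=10, M+R=10
member 0 (0-1): L=1.1426, (cx,cy)=(0.4709,0.8822)
member 1 (0-2): L=1.0760, (cx,cy)=(1.0000,0.0000)
member 2 (1-2): L=1.1426, (cx,cy)=(0.4709,-0.8822)
member 3 (1-3): L=1.0782, (cx,cy)=(0.9943,-0.1067)
member 4 (2-3): L=1.0405, (cx,cy)=(0.5132,0.8583)
member 5 (2-4): L=1.1240, (cx,cy)=(1.0000,0.0000)
member 6 (3-4): L=1.0703, (cx,cy)=(0.5512,-0.8343)
solve A·x = −loads:
  F[0-1] = -1424.4177 N (compression)
  F[0-2] = +3667.6224 N (tension)
  F[1-2] = +1597.4386 N (tension)
  F[1-3] = -1431.0375 N (compression)
  F[2-3] = +1223.7941 N (tension)
  F[2-4] = +794.7941 N (tension)
  F[3-4] = -1441.8147 N (compression)
  Rx@0 = -2996.9200 N
  Ry@0 = +1256.6320 N
  Ry@4 = +1202.9680 N

-1441.815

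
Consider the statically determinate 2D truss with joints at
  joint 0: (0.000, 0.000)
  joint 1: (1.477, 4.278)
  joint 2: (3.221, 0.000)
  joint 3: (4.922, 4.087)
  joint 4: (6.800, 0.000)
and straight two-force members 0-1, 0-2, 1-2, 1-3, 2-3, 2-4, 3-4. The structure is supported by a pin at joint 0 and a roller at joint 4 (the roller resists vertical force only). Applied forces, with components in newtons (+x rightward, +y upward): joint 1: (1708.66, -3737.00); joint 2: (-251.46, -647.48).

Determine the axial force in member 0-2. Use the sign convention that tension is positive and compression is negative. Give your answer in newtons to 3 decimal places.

N=5 nodes, M=7 members, R=3 reactions → 2N=10, M+R=10
member 0 (0-1): L=4.5258, (cx,cy)=(0.3264,0.9452)
member 1 (0-2): L=3.2210, (cx,cy)=(1.0000,0.0000)
member 2 (1-2): L=4.6198, (cx,cy)=(0.3775,-0.9260)
member 3 (1-3): L=3.4503, (cx,cy)=(0.9985,-0.0554)
member 4 (2-3): L=4.4268, (cx,cy)=(0.3842,0.9232)
member 5 (2-4): L=3.5790, (cx,cy)=(1.0000,0.0000)
member 6 (3-4): L=4.4978, (cx,cy)=(0.4175,-0.9087)
solve A·x = −loads:
  F[0-1] = -2318.0545 N (compression)
  F[0-2] = +2213.7007 N (tension)
  F[1-2] = -1556.9782 N (compression)
  F[1-3] = -1880.2798 N (compression)
  F[2-3] = +2262.9826 N (tension)
  F[2-4] = +1007.8535 N (tension)
  F[3-4] = -2413.8186 N (compression)
  Rx@0 = -1457.2000 N
  Ry@0 = +2191.1374 N
  Ry@4 = +2193.3426 N

2213.701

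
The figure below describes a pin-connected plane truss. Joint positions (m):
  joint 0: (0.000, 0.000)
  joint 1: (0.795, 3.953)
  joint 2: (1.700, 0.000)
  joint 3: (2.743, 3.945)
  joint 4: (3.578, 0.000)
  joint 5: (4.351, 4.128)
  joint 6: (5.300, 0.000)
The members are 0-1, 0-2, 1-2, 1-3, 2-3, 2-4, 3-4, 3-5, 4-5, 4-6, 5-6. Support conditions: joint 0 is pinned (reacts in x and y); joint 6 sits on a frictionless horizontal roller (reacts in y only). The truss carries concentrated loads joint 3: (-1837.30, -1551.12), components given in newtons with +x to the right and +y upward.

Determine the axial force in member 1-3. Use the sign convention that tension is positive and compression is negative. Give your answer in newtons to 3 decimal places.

-910.821

N=7 nodes, M=11 members, R=3 reactions → 2N=14, M+R=14
member 0 (0-1): L=4.0322, (cx,cy)=(0.1972,0.9804)
member 1 (0-2): L=1.7000, (cx,cy)=(1.0000,0.0000)
member 2 (1-2): L=4.0553, (cx,cy)=(0.2232,-0.9748)
member 3 (1-3): L=1.9480, (cx,cy)=(1.0000,-0.0041)
member 4 (2-3): L=4.0805, (cx,cy)=(0.2556,0.9668)
member 5 (2-4): L=1.8780, (cx,cy)=(1.0000,0.0000)
member 6 (3-4): L=4.0324, (cx,cy)=(0.2071,-0.9783)
member 7 (3-5): L=1.6184, (cx,cy)=(0.9936,0.1131)
member 8 (4-5): L=4.1998, (cx,cy)=(0.1841,0.9829)
member 9 (4-6): L=1.7220, (cx,cy)=(1.0000,0.0000)
member 10 (5-6): L=4.2357, (cx,cy)=(0.2240,-0.9746)
solve A·x = −loads:
  F[0-1] = -2158.2840 N (compression)
  F[0-2] = -1411.7613 N (compression)
  F[1-2] = +2174.4979 N (tension)
  F[1-3] = -910.8209 N (compression)
  F[2-3] = -2192.4883 N (compression)
  F[2-4] = -366.0804 N (compression)
  F[3-4] = +605.3145 N (tension)
  F[3-5] = +242.2902 N (tension)
  F[4-5] = -602.4880 N (compression)
  F[4-6] = -129.8432 N (compression)
  F[5-6] = +579.5303 N (tension)
  Rx@0 = +1837.3000 N
  Ry@0 = +2115.9174 N
  Ry@6 = -564.7974 N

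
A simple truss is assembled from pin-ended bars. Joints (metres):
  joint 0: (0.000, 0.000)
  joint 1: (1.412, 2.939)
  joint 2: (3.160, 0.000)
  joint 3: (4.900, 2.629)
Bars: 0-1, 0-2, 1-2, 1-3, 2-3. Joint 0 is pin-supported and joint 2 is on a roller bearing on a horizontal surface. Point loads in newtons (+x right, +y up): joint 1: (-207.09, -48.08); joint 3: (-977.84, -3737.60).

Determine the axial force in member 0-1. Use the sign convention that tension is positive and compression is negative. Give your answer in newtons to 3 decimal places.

1137.510

N=4 nodes, M=5 members, R=3 reactions → 2N=8, M+R=8
member 0 (0-1): L=3.2606, (cx,cy)=(0.4331,0.9014)
member 1 (0-2): L=3.1600, (cx,cy)=(1.0000,0.0000)
member 2 (1-2): L=3.4195, (cx,cy)=(0.5112,-0.8595)
member 3 (1-3): L=3.5017, (cx,cy)=(0.9961,-0.0885)
member 4 (2-3): L=3.1527, (cx,cy)=(0.5519,0.8339)
solve A·x = −loads:
  F[0-1] = +1137.5096 N (tension)
  F[0-2] = -1677.5286 N (compression)
  F[1-2] = -1394.9931 N (compression)
  F[1-3] = +1418.3507 N (tension)
  F[2-3] = -4331.4994 N (compression)
  Rx@0 = +1184.9300 N
  Ry@0 = -1025.3169 N
  Ry@2 = +4810.9969 N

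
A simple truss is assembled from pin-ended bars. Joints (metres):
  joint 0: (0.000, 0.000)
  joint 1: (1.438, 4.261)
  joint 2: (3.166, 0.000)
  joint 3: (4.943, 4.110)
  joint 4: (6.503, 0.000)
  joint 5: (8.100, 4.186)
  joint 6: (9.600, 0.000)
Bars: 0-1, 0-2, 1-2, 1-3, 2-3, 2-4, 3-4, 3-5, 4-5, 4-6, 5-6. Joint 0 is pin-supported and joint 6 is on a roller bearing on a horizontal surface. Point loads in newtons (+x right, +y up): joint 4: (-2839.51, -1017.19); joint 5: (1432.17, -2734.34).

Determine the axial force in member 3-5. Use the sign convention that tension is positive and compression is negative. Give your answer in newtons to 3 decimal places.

-205.306

N=7 nodes, M=11 members, R=3 reactions → 2N=14, M+R=14
member 0 (0-1): L=4.4971, (cx,cy)=(0.3198,0.9475)
member 1 (0-2): L=3.1660, (cx,cy)=(1.0000,0.0000)
member 2 (1-2): L=4.5981, (cx,cy)=(0.3758,-0.9267)
member 3 (1-3): L=3.5083, (cx,cy)=(0.9991,-0.0430)
member 4 (2-3): L=4.4777, (cx,cy)=(0.3969,0.9179)
member 5 (2-4): L=3.3370, (cx,cy)=(1.0000,0.0000)
member 6 (3-4): L=4.3961, (cx,cy)=(0.3549,-0.9349)
member 7 (3-5): L=3.1579, (cx,cy)=(0.9997,0.0241)
member 8 (4-5): L=4.4803, (cx,cy)=(0.3565,0.9343)
member 9 (4-6): L=3.0970, (cx,cy)=(1.0000,0.0000)
member 10 (5-6): L=4.4466, (cx,cy)=(0.3373,-0.9414)
solve A·x = −loads:
  F[0-1] = -138.1581 N (compression)
  F[0-2] = -1363.1624 N (compression)
  F[1-2] = +145.8615 N (tension)
  F[1-3] = -99.0858 N (compression)
  F[2-3] = -147.2624 N (compression)
  F[2-4] = -1249.9042 N (compression)
  F[3-4] = +134.7320 N (tension)
  F[3-5] = -205.3063 N (compression)
  F[4-5] = +953.8828 N (tension)
  F[4-6] = +1297.4052 N (tension)
  F[5-6] = -3846.0615 N (compression)
  Rx@0 = +1407.3400 N
  Ry@0 = +130.9046 N
  Ry@6 = +3620.6254 N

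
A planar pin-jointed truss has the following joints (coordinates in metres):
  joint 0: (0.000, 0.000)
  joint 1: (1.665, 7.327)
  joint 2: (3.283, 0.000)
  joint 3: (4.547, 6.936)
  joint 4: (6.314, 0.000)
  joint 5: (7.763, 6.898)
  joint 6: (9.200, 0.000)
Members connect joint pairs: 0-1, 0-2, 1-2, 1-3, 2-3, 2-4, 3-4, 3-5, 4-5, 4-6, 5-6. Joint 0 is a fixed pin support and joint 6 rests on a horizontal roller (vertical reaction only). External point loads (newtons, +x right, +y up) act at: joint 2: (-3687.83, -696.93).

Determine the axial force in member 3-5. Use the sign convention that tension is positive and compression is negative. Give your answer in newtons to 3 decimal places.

N=7 nodes, M=11 members, R=3 reactions → 2N=14, M+R=14
member 0 (0-1): L=7.5138, (cx,cy)=(0.2216,0.9751)
member 1 (0-2): L=3.2830, (cx,cy)=(1.0000,0.0000)
member 2 (1-2): L=7.5035, (cx,cy)=(0.2156,-0.9765)
member 3 (1-3): L=2.9084, (cx,cy)=(0.9909,-0.1344)
member 4 (2-3): L=7.0502, (cx,cy)=(0.1793,0.9838)
member 5 (2-4): L=3.0310, (cx,cy)=(1.0000,0.0000)
member 6 (3-4): L=7.1575, (cx,cy)=(0.2469,-0.9690)
member 7 (3-5): L=3.2162, (cx,cy)=(0.9999,-0.0118)
member 8 (4-5): L=7.0485, (cx,cy)=(0.2056,0.9786)
member 9 (4-6): L=2.8860, (cx,cy)=(1.0000,0.0000)
member 10 (5-6): L=7.0461, (cx,cy)=(0.2039,-0.9790)
solve A·x = −loads:
  F[0-1] = -459.6595 N (compression)
  F[0-2] = -3585.9730 N (compression)
  F[1-2] = +487.7969 N (tension)
  F[1-3] = -208.9384 N (compression)
  F[2-3] = +224.2420 N (tension)
  F[2-4] = +166.8385 N (tension)
  F[3-4] = -255.3759 N (compression)
  F[3-5] = -103.8004 N (compression)
  F[4-5] = +252.8725 N (tension)
  F[4-6] = +51.8091 N (tension)
  F[5-6] = -254.0371 N (compression)
  Rx@0 = +3687.8300 N
  Ry@0 = +448.2320 N
  Ry@6 = +248.6980 N

-103.800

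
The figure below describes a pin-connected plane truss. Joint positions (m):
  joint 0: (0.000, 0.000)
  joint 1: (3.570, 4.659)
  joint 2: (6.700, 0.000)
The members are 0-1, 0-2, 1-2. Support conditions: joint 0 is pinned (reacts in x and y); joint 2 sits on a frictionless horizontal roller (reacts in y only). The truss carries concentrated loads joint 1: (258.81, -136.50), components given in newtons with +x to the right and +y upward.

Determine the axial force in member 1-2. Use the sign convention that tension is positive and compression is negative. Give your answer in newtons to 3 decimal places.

N=3 nodes, M=3 members, R=3 reactions → 2N=6, M+R=6
member 0 (0-1): L=5.8695, (cx,cy)=(0.6082,0.7938)
member 1 (0-2): L=6.7000, (cx,cy)=(1.0000,0.0000)
member 2 (1-2): L=5.6128, (cx,cy)=(0.5577,-0.8301)
solve A·x = −loads:
  F[0-1] = +146.3934 N (tension)
  F[0-2] = +169.7695 N (tension)
  F[1-2] = -304.4335 N (compression)
  Rx@0 = -258.8100 N
  Ry@0 = -116.2016 N
  Ry@2 = +252.7016 N

-304.434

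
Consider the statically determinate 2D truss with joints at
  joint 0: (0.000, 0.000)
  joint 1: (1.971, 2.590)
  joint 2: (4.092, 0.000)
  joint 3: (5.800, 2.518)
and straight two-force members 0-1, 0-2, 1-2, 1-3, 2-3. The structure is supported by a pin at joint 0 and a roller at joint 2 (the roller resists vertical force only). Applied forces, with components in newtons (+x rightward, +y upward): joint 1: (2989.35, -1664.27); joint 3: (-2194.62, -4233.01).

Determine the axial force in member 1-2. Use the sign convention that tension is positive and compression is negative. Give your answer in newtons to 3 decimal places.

-4036.159

N=4 nodes, M=5 members, R=3 reactions → 2N=8, M+R=8
member 0 (0-1): L=3.2547, (cx,cy)=(0.6056,0.7958)
member 1 (0-2): L=4.0920, (cx,cy)=(1.0000,0.0000)
member 2 (1-2): L=3.3476, (cx,cy)=(0.6336,-0.7737)
member 3 (1-3): L=3.8297, (cx,cy)=(0.9998,-0.0188)
member 4 (2-3): L=3.0426, (cx,cy)=(0.5614,0.8276)
solve A·x = −loads:
  F[0-1] = +1816.9060 N (tension)
  F[0-2] = -305.5692 N (compression)
  F[1-2] = -4036.1594 N (compression)
  F[1-3] = +668.2945 N (tension)
  F[2-3] = -5099.7809 N (compression)
  Rx@0 = -794.7300 N
  Ry@0 = -1445.8523 N
  Ry@2 = +7343.1323 N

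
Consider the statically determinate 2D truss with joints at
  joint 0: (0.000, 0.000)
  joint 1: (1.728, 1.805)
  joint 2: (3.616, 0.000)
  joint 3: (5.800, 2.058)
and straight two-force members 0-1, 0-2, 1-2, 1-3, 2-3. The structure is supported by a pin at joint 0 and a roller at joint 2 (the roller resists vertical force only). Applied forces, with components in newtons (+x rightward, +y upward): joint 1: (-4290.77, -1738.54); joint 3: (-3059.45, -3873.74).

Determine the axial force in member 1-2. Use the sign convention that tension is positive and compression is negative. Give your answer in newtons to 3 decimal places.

N=4 nodes, M=5 members, R=3 reactions → 2N=8, M+R=8
member 0 (0-1): L=2.4988, (cx,cy)=(0.6915,0.7223)
member 1 (0-2): L=3.6160, (cx,cy)=(1.0000,0.0000)
member 2 (1-2): L=2.6120, (cx,cy)=(0.7228,-0.6910)
member 3 (1-3): L=4.0799, (cx,cy)=(0.9981,0.0620)
member 4 (2-3): L=3.0009, (cx,cy)=(0.7278,0.6858)
solve A·x = −loads:
  F[0-1] = -3393.2960 N (compression)
  F[0-2] = -5003.6489 N (compression)
  F[1-2] = +1132.4019 N (tension)
  F[1-3] = +1127.8508 N (tension)
  F[2-3] = -5750.4721 N (compression)
  Rx@0 = +7350.2200 N
  Ry@0 = +2451.1348 N
  Ry@2 = +3161.1452 N

1132.402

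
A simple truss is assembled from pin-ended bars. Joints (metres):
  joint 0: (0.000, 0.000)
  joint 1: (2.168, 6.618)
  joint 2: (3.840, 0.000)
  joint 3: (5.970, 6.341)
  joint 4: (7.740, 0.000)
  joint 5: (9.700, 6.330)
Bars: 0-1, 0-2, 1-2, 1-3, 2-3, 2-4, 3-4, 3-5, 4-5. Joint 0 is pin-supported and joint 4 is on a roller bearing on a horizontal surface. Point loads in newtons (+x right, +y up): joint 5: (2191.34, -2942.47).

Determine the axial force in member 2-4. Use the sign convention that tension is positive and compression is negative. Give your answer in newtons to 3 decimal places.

N=6 nodes, M=9 members, R=3 reactions → 2N=12, M+R=12
member 0 (0-1): L=6.9641, (cx,cy)=(0.3113,0.9503)
member 1 (0-2): L=3.8400, (cx,cy)=(1.0000,0.0000)
member 2 (1-2): L=6.8259, (cx,cy)=(0.2449,-0.9695)
member 3 (1-3): L=3.8121, (cx,cy)=(0.9974,-0.0727)
member 4 (2-3): L=6.6892, (cx,cy)=(0.3184,0.9479)
member 5 (2-4): L=3.9000, (cx,cy)=(1.0000,0.0000)
member 6 (3-4): L=6.5834, (cx,cy)=(0.2689,-0.9632)
member 7 (3-5): L=3.7300, (cx,cy)=(1.0000,-0.0029)
member 8 (4-5): L=6.6265, (cx,cy)=(0.2958,0.9553)
solve A·x = −loads:
  F[0-1] = +2669.9398 N (tension)
  F[0-2] = +1360.1541 N (tension)
  F[1-2] = -2729.6919 N (compression)
  F[1-3] = +1503.7933 N (tension)
  F[2-3] = +2791.8564 N (tension)
  F[2-4] = -197.4735 N (compression)
  F[3-4] = -2643.7482 N (compression)
  F[3-5] = +3099.6197 N (tension)
  F[4-5] = -3070.7274 N (compression)
  Rx@0 = -2191.3400 N
  Ry@0 = -2537.2640 N
  Ry@4 = +5479.7340 N

-197.473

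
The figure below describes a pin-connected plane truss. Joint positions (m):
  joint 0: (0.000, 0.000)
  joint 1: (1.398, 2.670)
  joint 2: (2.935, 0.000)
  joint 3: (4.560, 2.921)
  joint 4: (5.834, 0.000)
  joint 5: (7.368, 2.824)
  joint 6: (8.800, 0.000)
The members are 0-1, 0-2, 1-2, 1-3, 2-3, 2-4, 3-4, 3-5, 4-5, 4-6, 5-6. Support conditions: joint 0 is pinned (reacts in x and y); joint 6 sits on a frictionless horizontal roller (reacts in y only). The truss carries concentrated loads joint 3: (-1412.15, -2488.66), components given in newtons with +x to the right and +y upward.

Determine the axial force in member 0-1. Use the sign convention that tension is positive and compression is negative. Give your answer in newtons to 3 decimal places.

-1882.607

N=7 nodes, M=11 members, R=3 reactions → 2N=14, M+R=14
member 0 (0-1): L=3.0139, (cx,cy)=(0.4639,0.8859)
member 1 (0-2): L=2.9350, (cx,cy)=(1.0000,0.0000)
member 2 (1-2): L=3.0808, (cx,cy)=(0.4989,-0.8667)
member 3 (1-3): L=3.1719, (cx,cy)=(0.9969,0.0791)
member 4 (2-3): L=3.3426, (cx,cy)=(0.4862,0.8739)
member 5 (2-4): L=2.8990, (cx,cy)=(1.0000,0.0000)
member 6 (3-4): L=3.1867, (cx,cy)=(0.3998,-0.9166)
member 7 (3-5): L=2.8097, (cx,cy)=(0.9994,-0.0345)
member 8 (4-5): L=3.2137, (cx,cy)=(0.4773,0.8787)
member 9 (4-6): L=2.9660, (cx,cy)=(1.0000,0.0000)
member 10 (5-6): L=3.1663, (cx,cy)=(0.4523,-0.8919)
solve A·x = −loads:
  F[0-1] = -1882.6068 N (compression)
  F[0-2] = -538.8874 N (compression)
  F[1-2] = +1763.8355 N (tension)
  F[1-3] = -1758.7516 N (compression)
  F[2-3] = -1749.2744 N (compression)
  F[2-4] = +1191.4978 N (tension)
  F[3-4] = -863.6257 N (compression)
  F[3-5] = -846.7410 N (compression)
  F[4-5] = +900.8584 N (tension)
  F[4-6] = +416.2337 N (tension)
  F[5-6] = -920.3424 N (compression)
  Rx@0 = +1412.1500 N
  Ry@0 = +1667.8192 N
  Ry@6 = +820.8408 N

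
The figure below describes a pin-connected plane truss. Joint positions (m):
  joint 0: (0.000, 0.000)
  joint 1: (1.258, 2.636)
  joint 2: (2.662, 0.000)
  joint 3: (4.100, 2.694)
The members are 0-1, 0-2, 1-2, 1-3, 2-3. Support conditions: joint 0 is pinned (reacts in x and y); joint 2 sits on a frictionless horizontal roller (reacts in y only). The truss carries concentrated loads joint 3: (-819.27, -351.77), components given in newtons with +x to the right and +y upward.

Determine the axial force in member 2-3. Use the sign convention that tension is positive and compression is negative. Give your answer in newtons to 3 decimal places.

N=4 nodes, M=5 members, R=3 reactions → 2N=8, M+R=8
member 0 (0-1): L=2.9208, (cx,cy)=(0.4307,0.9025)
member 1 (0-2): L=2.6620, (cx,cy)=(1.0000,0.0000)
member 2 (1-2): L=2.9866, (cx,cy)=(0.4701,-0.8826)
member 3 (1-3): L=2.8426, (cx,cy)=(0.9998,0.0204)
member 4 (2-3): L=3.0538, (cx,cy)=(0.4709,0.8822)
solve A·x = −loads:
  F[0-1] = -708.1427 N (compression)
  F[0-2] = -514.2699 N (compression)
  F[1-2] = +709.3309 N (tension)
  F[1-3] = -638.5906 N (compression)
  F[2-3] = -383.9766 N (compression)
  Rx@0 = +819.2700 N
  Ry@0 = +639.0940 N
  Ry@2 = -287.3240 N

-383.977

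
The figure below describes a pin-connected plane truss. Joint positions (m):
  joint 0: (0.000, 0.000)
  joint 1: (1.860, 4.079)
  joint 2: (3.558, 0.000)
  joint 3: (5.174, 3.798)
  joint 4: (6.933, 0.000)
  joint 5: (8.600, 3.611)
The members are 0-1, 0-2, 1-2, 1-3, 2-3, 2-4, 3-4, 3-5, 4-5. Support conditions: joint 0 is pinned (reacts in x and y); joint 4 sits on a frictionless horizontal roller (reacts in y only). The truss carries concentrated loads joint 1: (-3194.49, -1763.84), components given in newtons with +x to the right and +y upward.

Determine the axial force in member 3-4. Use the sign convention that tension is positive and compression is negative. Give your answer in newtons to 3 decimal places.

N=6 nodes, M=9 members, R=3 reactions → 2N=12, M+R=12
member 0 (0-1): L=4.4831, (cx,cy)=(0.4149,0.9099)
member 1 (0-2): L=3.5580, (cx,cy)=(1.0000,0.0000)
member 2 (1-2): L=4.4183, (cx,cy)=(0.3843,-0.9232)
member 3 (1-3): L=3.3259, (cx,cy)=(0.9964,-0.0845)
member 4 (2-3): L=4.1275, (cx,cy)=(0.3915,0.9202)
member 5 (2-4): L=3.3750, (cx,cy)=(1.0000,0.0000)
member 6 (3-4): L=4.1856, (cx,cy)=(0.4203,-0.9074)
member 7 (3-5): L=3.4311, (cx,cy)=(0.9985,-0.0545)
member 8 (4-5): L=3.9772, (cx,cy)=(0.4191,0.9079)
solve A·x = −loads:
  F[0-1] = -3484.1240 N (compression)
  F[0-2] = -1748.9443 N (compression)
  F[1-2] = +1412.4592 N (tension)
  F[1-3] = +1210.4501 N (tension)
  F[2-3] = -1417.1173 N (compression)
  F[2-4] = -651.2919 N (compression)
  F[3-4] = +1549.7551 N (tension)
  F[3-5] = -0.0000 N (tension)
  F[4-5] = -0.0000 N (tension)
  Rx@0 = +3194.4900 N
  Ry@0 = +3170.0974 N
  Ry@4 = -1406.2574 N

1549.755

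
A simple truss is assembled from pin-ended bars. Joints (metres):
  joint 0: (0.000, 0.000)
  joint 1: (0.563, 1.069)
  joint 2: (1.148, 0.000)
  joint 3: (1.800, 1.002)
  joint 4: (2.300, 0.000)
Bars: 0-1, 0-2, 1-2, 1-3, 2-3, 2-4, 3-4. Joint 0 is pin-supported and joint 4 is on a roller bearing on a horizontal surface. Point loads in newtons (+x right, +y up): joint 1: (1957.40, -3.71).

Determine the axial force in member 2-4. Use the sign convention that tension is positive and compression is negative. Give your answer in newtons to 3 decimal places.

N=5 nodes, M=7 members, R=3 reactions → 2N=10, M+R=10
member 0 (0-1): L=1.2082, (cx,cy)=(0.4660,0.8848)
member 1 (0-2): L=1.1480, (cx,cy)=(1.0000,0.0000)
member 2 (1-2): L=1.2186, (cx,cy)=(0.4801,-0.8772)
member 3 (1-3): L=1.2388, (cx,cy)=(0.9985,-0.0541)
member 4 (2-3): L=1.1955, (cx,cy)=(0.5454,0.8382)
member 5 (2-4): L=1.1520, (cx,cy)=(1.0000,0.0000)
member 6 (3-4): L=1.1198, (cx,cy)=(0.4465,-0.8948)
solve A·x = −loads:
  F[0-1] = +1025.0580 N (tension)
  F[0-2] = +1479.7381 N (tension)
  F[1-2] = -975.6724 N (compression)
  F[1-3] = -1012.8401 N (compression)
  F[2-3] = +1021.1402 N (tension)
  F[2-4] = +454.4280 N (tension)
  F[3-4] = -1017.7579 N (compression)
  Rx@0 = -1957.4000 N
  Ry@0 = -906.9636 N
  Ry@4 = +910.6736 N

454.428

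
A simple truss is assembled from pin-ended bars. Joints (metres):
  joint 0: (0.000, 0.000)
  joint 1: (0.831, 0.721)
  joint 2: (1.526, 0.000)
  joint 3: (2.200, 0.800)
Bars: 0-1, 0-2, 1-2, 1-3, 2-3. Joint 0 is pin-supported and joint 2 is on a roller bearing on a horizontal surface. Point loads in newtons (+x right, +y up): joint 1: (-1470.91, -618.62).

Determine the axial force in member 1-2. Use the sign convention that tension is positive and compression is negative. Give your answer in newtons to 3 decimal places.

497.375

N=4 nodes, M=5 members, R=3 reactions → 2N=8, M+R=8
member 0 (0-1): L=1.1002, (cx,cy)=(0.7553,0.6553)
member 1 (0-2): L=1.5260, (cx,cy)=(1.0000,0.0000)
member 2 (1-2): L=1.0014, (cx,cy)=(0.6940,-0.7200)
member 3 (1-3): L=1.3713, (cx,cy)=(0.9983,0.0576)
member 4 (2-3): L=1.0461, (cx,cy)=(0.6443,0.7648)
solve A·x = −loads:
  F[0-1] = -1490.3813 N (compression)
  F[0-2] = -345.1817 N (compression)
  F[1-2] = +497.3755 N (tension)
  F[1-3] = +0.0000 N (tension)
  F[2-3] = -0.0000 N (compression)
  Rx@0 = +1470.9100 N
  Ry@0 = +976.7149 N
  Ry@2 = -358.0949 N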